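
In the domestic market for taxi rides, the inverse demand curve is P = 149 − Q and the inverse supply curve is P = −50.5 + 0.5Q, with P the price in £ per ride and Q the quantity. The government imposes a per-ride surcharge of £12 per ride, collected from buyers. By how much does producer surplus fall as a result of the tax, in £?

Rewrite in direct form: Qd = 149 − P and Qs = 2P + 101.
Before the tax: set 149 − P = 2P + 101 → P* = £16, Q* = 133.
With the tax collected from buyers, demand (in seller-price terms) shifts: Qd = 149 − (P + 12).
Solving gives Q = 125 with buyers paying £24 and suppliers receiving £12 (the £12 wedge).
ΔPS is the trapezoid between Q = 125 and Q = 133 of height £4: ½ · (133 + 125) · 4 = £516.

Producer surplus falls by £516.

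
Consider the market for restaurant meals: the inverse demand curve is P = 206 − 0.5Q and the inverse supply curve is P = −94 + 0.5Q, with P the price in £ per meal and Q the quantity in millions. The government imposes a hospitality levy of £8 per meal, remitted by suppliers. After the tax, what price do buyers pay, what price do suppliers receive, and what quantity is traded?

Buyers pay £60; suppliers receive £52; quantity = 292.

Inverting to Q(P) form: Qd = 412 − 2P; Qs = 2P + 188.
Without the tax, 412 − 2P = 2P + 188 gives 4P = 224, so P* = £56 and Q* = 300.
With the tax collected from suppliers, supply shifts: Qs = 2(P − 8) + 188.
New equilibrium: buyers pay £60, suppliers receive £52, Q = 292. (Wedge: Pb − Ps = 8.)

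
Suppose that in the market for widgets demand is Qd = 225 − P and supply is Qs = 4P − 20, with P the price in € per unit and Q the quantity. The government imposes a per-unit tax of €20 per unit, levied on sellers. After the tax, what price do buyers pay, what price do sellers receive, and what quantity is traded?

Buyers pay €65; sellers receive €45; quantity = 160.

Before the tax: set 225 − P = 4P − 20 → P* = €49, Q* = 176.
With the tax collected from sellers, supply shifts: Qs = 4(P − 20) − 20.
New equilibrium: buyers pay €65, sellers receive €45, Q = 160. (Wedge: Pb − Ps = 20.)
The less price-elastic side of the market bears the larger share of a per-unit tax.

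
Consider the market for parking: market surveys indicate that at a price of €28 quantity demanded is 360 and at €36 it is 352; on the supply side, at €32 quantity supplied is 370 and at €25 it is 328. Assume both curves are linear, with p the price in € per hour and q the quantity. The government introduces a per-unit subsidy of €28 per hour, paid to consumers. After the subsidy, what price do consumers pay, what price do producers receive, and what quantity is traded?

Consumers pay €6; producers receive €34; quantity = 382.

Demand slope: (352 − 360)/(36 − 28) = -1, so qd = 388 − p.
Supply slope: (328 − 370)/(25 − 32) = 6, so qs = 6p + 178.
Without the subsidy, 388 − p = 6p + 178 gives 7p = 210, so p* = €30 and q* = 358.
With a per-unit subsidy paid to consumers, each effectively pays p − 28, so demand becomes qd = 388 − (p − 28).
New equilibrium: consumers pay €6, producers receive €34, q = 382. (Wedge: pb − ps = −28.)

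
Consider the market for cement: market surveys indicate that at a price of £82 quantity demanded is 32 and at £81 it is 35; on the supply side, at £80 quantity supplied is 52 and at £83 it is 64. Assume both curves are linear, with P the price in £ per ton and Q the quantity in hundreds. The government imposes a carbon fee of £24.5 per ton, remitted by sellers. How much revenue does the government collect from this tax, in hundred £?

Tax revenue = £49 hundred.

Demand slope: (35 − 32)/(81 − 82) = -3, so Qd = 278 − 3P.
Supply slope: (64 − 52)/(83 − 80) = 4, so Qs = 4P − 268.
Without the tax, 278 − 3P = 4P − 268 gives 7P = 546, so P* = £78 and Q* = 44.
With the tax collected from sellers, supply shifts: Qs = 4(P − 24.5) − 268.
Solving gives Q = 2 with consumers paying £92 and sellers receiving £67.5 (the £24.5 wedge).
Revenue = t · Q = 24.5 · 2 = £49.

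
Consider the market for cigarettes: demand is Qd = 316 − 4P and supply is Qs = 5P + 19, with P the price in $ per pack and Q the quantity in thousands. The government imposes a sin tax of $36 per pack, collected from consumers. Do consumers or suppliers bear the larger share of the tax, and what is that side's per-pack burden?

Consumers bear the larger share: $20 per pack.

Before the tax: set 316 − 4P = 5P + 19 → P* = $33, Q* = 184.
With the tax collected from consumers, demand (in seller-price terms) shifts: Qd = 316 − 4(P + 36).
Solving gives Q = 104 with consumers paying $53 and suppliers receiving $17 (the $36 wedge).
Per-pack burden: consumers $20, suppliers $16.
Consumers take the larger share because demand is less price-elastic here (demand slope 4 vs supply slope 5).
The less price-elastic side of the market bears the larger share of a per-unit tax.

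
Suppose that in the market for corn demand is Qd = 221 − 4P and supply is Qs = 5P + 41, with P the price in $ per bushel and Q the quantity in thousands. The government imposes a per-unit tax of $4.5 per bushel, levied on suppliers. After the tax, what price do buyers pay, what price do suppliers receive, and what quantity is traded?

Before the tax: set 221 − 4P = 5P + 41 → P* = $20, Q* = 141.
With the tax collected from suppliers, supply shifts: Qs = 5(P − 4.5) + 41.
New equilibrium: buyers pay $22.5, suppliers receive $18, Q = 131. (Wedge: Pb − Ps = 4.5.)

Buyers pay $22.5; suppliers receive $18; quantity = 131.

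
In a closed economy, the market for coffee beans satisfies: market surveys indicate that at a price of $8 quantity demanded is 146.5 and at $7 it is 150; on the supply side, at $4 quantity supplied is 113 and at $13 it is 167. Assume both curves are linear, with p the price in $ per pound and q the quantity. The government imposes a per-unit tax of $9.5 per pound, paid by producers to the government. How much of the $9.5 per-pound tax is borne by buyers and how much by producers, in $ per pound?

Buyers bear $6 per pound; producers bear $3.5 per pound.

Demand slope: (150 − 146.5)/(7 − 8) = -3.5, so qd = 174.5 − 3.5p.
Supply slope: (167 − 113)/(13 − 4) = 6, so qs = 6p + 89.
Without the tax, 174.5 − 3.5p = 6p + 89 gives 9.5p = 85.5, so p* = $9 and q* = 143.
With the tax collected from producers, supply shifts: qs = 6(p − 9.5) + 89.
New equilibrium: buyers pay $15, producers receive $5.5, q = 122. (Wedge: pb − ps = 9.5.)
Burden on buyers: $6; on producers: $3.5. (They sum to $9.5.)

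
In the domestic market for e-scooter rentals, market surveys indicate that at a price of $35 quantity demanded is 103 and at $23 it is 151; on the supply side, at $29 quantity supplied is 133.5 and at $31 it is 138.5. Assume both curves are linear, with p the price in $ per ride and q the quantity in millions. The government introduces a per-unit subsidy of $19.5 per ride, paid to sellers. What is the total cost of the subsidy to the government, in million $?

Government outlay = $3139.5 million.

Demand slope: (151 − 103)/(23 − 35) = -4, so qd = 243 − 4p.
Supply slope: (138.5 − 133.5)/(31 − 29) = 2.5, so qs = 2.5p + 61.
Without the subsidy, 243 − 4p = 2.5p + 61 gives 6.5p = 182, so p* = $28 and q* = 131.
With a per-unit subsidy paid to sellers, each receives p + 19.5 per unit sold, so supply becomes qs = 2.5(p + 19.5) + 61.
New equilibrium: buyers pay $20.5, sellers receive $40, q = 161. (Wedge: pb − ps = −19.5.)
Outlay = t · Q = 19.5 · 161 = $3139.5.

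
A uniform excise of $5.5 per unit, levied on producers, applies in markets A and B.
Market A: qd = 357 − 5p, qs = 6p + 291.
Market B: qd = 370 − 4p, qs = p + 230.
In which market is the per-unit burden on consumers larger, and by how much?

Market A, by $1.9.

Market A: pre-tax p* = $6, q* = 327; post-tax q = 312; per-unit burden on consumers = $3.
Market B: pre-tax p* = $28, q* = 258; post-tax q = 253.6; per-unit burden on consumers = $1.1.
Difference: $3 vs $1.1 → market A is larger by $1.9.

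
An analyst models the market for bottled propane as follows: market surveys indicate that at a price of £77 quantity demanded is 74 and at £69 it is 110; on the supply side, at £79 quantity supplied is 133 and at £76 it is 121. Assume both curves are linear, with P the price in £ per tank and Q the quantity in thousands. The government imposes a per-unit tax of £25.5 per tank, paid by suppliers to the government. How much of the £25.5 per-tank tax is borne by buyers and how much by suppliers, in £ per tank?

Demand slope: (110 − 74)/(69 − 77) = -4.5, so Qd = 420.5 − 4.5P.
Supply slope: (121 − 133)/(76 − 79) = 4, so Qs = 4P − 183.
Before the tax: set 420.5 − 4.5P = 4P − 183 → P* = £71, Q* = 101.
With the tax collected from suppliers, supply shifts: Qs = 4(P − 25.5) − 183.
New equilibrium: buyers pay £83, suppliers receive £57.5, Q = 47. (Wedge: Pb − Ps = 25.5.)
Burden on buyers: £12; on suppliers: £13.5. (They sum to £25.5.)
The less price-elastic side of the market bears the larger share of a per-unit tax.

Buyers bear £12 per tank; suppliers bear £13.5 per tank.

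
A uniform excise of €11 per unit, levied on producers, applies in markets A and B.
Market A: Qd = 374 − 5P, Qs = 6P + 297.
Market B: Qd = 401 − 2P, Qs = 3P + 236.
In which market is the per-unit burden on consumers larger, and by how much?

Market A: pre-tax P* = €7, Q* = 339; post-tax Q = 309; per-unit burden on consumers = €6.
Market B: pre-tax P* = €33, Q* = 335; post-tax Q = 321.8; per-unit burden on consumers = €6.6.
Difference: €6 vs €6.6 → market B is larger by €0.6.

Market B, by €0.6.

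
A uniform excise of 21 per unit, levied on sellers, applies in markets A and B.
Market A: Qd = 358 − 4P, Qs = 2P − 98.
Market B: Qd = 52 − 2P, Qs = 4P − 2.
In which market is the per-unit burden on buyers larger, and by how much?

Market A: pre-tax P* = 76, Q* = 54; post-tax Q = 26; per-unit burden on buyers = 7.
Market B: pre-tax P* = 9, Q* = 34; post-tax Q = 6; per-unit burden on buyers = 14.
Difference: 7 vs 14 → market B is larger by 7.

Market B, by 7.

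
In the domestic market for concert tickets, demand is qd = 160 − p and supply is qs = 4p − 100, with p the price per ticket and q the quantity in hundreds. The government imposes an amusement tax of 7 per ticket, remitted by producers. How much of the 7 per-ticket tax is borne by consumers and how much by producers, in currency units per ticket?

Before the tax: set 160 − p = 4p − 100 → p* = 52, q* = 108.
With the tax collected from producers, supply shifts: qs = 4(p − 7) − 100.
Solving gives q = 102.4 with consumers paying 57.6 and producers receiving 50.6 (the 7 wedge).
Burden on consumers: 5.6; on producers: 1.4. (They sum to 7.)
The less price-elastic side of the market bears the larger share of a per-unit tax.

Consumers bear 5.6 per ticket; producers bear 1.4 per ticket.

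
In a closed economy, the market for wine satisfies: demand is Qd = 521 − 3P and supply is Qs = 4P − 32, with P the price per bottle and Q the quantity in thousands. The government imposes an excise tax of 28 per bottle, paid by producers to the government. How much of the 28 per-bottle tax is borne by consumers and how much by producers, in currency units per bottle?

Consumers bear 16 per bottle; producers bear 12 per bottle.

Without the tax, 521 − 3P = 4P − 32 gives 7P = 553, so P* = 79 and Q* = 284.
With the tax collected from producers, supply shifts: Qs = 4(P − 28) − 32.
New equilibrium: consumers pay 95, producers receive 67, Q = 236. (Wedge: Pb − Ps = 28.)
Burden on consumers: 16; on producers: 12. (They sum to 28.)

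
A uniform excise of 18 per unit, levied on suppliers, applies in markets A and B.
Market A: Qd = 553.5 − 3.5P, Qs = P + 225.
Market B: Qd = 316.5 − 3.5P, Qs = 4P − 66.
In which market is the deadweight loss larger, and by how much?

Market A: pre-tax P* = 73, Q* = 298; post-tax Q = 284; deadweight loss = 126.
Market B: pre-tax P* = 51, Q* = 138; post-tax Q = 104.4; deadweight loss = 302.4.
Difference: 126 vs 302.4 → market B is larger by 176.4.

Market B, by 176.4.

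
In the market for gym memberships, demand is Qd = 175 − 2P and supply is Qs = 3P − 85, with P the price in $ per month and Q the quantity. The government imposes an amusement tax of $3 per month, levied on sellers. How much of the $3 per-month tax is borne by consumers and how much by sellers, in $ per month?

Before the tax: set 175 − 2P = 3P − 85 → P* = $52, Q* = 71.
With the tax collected from sellers, supply shifts: Qs = 3(P − 3) − 85.
New equilibrium: consumers pay $53.8, sellers receive $50.8, Q = 67.4. (Wedge: Pb − Ps = 3.)
Burden on consumers: $1.8; on sellers: $1.2. (They sum to $3.)
The less price-elastic side of the market bears the larger share of a per-unit tax.

Consumers bear $1.8 per month; sellers bear $1.2 per month.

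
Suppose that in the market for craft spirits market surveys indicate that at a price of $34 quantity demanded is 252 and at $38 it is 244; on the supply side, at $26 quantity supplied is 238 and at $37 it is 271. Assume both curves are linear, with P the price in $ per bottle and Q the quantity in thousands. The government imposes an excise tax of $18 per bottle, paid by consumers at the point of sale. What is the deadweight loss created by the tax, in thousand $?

Demand slope: (244 − 252)/(38 − 34) = -2, so Qd = 320 − 2P.
Supply slope: (271 − 238)/(37 − 26) = 3, so Qs = 3P + 160.
Without the tax, 320 − 2P = 3P + 160 gives 5P = 160, so P* = $32 and Q* = 256.
With the tax collected from consumers, demand (in seller-price terms) shifts: Qd = 320 − 2(P + 18).
Solving gives Q = 234.4 with consumers paying $42.8 and producers receiving $24.8 (the $18 wedge).
Quantity falls by |ΔQ| = |256 − 234.4| = 21.6.
DWL = ½ · t · |ΔQ| = ½ · 18 · 21.6 = $194.4.

Deadweight loss = $194.4 thousand.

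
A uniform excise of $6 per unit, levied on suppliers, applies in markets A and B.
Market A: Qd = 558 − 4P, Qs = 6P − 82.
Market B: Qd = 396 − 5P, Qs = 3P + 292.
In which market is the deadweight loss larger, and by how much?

Market A: pre-tax P* = $64, Q* = 302; post-tax Q = 287.6; deadweight loss = $43.2.
Market B: pre-tax P* = $13, Q* = 331; post-tax Q = 319.75; deadweight loss = $33.75.
Difference: $43.2 vs $33.75 → market A is larger by $9.45.

Market A, by $9.45.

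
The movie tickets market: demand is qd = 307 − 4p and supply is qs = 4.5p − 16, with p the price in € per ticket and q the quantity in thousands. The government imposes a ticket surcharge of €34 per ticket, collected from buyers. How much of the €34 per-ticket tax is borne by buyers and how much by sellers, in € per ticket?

Before the tax: set 307 − 4p = 4.5p − 16 → p* = €38, q* = 155.
With the tax collected from buyers, demand (in seller-price terms) shifts: qd = 307 − 4(p + 34).
Solving gives q = 83 with buyers paying €56 and sellers receiving €22 (the €34 wedge).
Burden on buyers: €18; on sellers: €16. (They sum to €34.)
The less price-elastic side of the market bears the larger share of a per-unit tax.

Buyers bear €18 per ticket; sellers bear €16 per ticket.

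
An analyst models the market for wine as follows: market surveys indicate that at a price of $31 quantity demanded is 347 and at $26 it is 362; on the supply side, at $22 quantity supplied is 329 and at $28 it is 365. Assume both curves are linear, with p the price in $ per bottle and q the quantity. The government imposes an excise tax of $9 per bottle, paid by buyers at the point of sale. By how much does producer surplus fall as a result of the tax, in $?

Producer surplus falls by $1050.

Demand slope: (362 − 347)/(26 − 31) = -3, so qd = 440 − 3p.
Supply slope: (365 − 329)/(28 − 22) = 6, so qs = 6p + 197.
Before the tax: set 440 − 3p = 6p + 197 → p* = $27, q* = 359.
With the tax collected from buyers, demand (in seller-price terms) shifts: qd = 440 − 3(p + 9).
Solving gives q = 341 with buyers paying $33 and suppliers receiving $24 (the $9 wedge).
ΔPS is the trapezoid between Q = 341 and Q = 359 of height $3: ½ · (359 + 341) · 3 = $1050.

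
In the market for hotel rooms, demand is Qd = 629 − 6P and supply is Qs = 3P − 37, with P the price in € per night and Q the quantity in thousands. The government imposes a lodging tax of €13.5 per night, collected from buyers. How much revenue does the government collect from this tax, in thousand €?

Before the tax: set 629 − 6P = 3P − 37 → P* = €74, Q* = 185.
With the tax collected from buyers, demand (in seller-price terms) shifts: Qd = 629 − 6(P + 13.5).
New equilibrium: buyers pay €78.5, producers receive €65, Q = 158. (Wedge: Pb − Ps = 13.5.)
Revenue = t · Q = 13.5 · 158 = €2133.

Tax revenue = €2133 thousand.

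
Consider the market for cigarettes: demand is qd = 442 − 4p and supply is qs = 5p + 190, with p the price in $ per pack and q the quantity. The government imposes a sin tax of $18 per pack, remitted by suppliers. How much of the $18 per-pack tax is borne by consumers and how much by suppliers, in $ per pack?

Consumers bear $10 per pack; suppliers bear $8 per pack.

Without the tax, 442 − 4p = 5p + 190 gives 9p = 252, so p* = $28 and q* = 330.
With the tax collected from suppliers, supply shifts: qs = 5(p − 18) + 190.
New equilibrium: consumers pay $38, suppliers receive $20, q = 290. (Wedge: pb − ps = 18.)
Burden on consumers: $10; on suppliers: $8. (They sum to $18.)
The less price-elastic side of the market bears the larger share of a per-unit tax.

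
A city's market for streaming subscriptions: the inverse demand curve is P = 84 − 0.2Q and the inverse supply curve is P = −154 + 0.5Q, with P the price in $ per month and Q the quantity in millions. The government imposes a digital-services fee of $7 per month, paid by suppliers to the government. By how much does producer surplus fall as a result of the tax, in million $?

Rewrite in direct form: Qd = 420 − 5P and Qs = 2P + 308.
Without the tax, 420 − 5P = 2P + 308 gives 7P = 112, so P* = $16 and Q* = 340.
With the tax collected from suppliers, supply shifts: Qs = 2(P − 7) + 308.
Solving gives Q = 330 with consumers paying $18 and suppliers receiving $11 (the $7 wedge).
ΔPS is the trapezoid between Q = 330 and Q = 340 of height $5: ½ · (340 + 330) · 5 = $1675.

Producer surplus falls by $1675 million.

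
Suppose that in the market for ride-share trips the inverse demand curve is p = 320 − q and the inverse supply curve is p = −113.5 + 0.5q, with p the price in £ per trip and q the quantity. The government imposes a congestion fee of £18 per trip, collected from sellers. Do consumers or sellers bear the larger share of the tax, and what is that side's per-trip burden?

Inverting to q(p) form: qd = 320 − p; qs = 2p + 227.
Before the tax: set 320 − p = 2p + 227 → p* = £31, q* = 289.
With the tax collected from sellers, supply shifts: qs = 2(p − 18) + 227.
New equilibrium: consumers pay £43, sellers receive £25, q = 277. (Wedge: pb − ps = 18.)
Per-trip burden: consumers £12, sellers £6.
Consumers take the larger share because demand is less price-elastic here (demand slope 1 vs supply slope 2).
The less price-elastic side of the market bears the larger share of a per-unit tax.

Consumers bear the larger share: £12 per trip.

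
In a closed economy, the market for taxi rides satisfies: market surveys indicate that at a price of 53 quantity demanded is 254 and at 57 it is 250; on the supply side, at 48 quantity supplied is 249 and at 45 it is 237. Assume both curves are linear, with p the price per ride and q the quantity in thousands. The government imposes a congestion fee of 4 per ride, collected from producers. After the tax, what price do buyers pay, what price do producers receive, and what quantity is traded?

Buyers pay 53.2; producers receive 49.2; quantity = 253.8.

Demand slope: (250 − 254)/(57 − 53) = -1, so qd = 307 − p.
Supply slope: (237 − 249)/(45 − 48) = 4, so qs = 4p + 57.
Before the tax: set 307 − p = 4p + 57 → p* = 50, q* = 257.
With the tax collected from producers, supply shifts: qs = 4(p − 4) + 57.
New equilibrium: buyers pay 53.2, producers receive 49.2, q = 253.8. (Wedge: pb − ps = 4.)
The less price-elastic side of the market bears the larger share of a per-unit tax.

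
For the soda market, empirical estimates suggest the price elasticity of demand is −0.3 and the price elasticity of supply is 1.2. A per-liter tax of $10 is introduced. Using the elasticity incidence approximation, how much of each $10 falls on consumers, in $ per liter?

Incidence ratio: consumers' share ≈ εs / (εs + |εd|) = 1.2 / (1.2 + 0.3) = 0.8.
So consumers bear ≈ 0.8 × $10 = $8; sellers bear $2.

Consumers bear ≈ $8 per liter.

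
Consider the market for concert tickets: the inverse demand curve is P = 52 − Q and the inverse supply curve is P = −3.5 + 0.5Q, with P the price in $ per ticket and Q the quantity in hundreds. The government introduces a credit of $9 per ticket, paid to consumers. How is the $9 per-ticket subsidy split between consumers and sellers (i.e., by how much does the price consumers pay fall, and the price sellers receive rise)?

Consumers gain $6 per ticket; sellers gain $3 per ticket.

Rewrite in direct form: Qd = 52 − P and Qs = 2P + 7.
Without the subsidy, 52 − P = 2P + 7 gives 3P = 45, so P* = $15 and Q* = 37.
With a per-unit subsidy paid to consumers, each effectively pays P − 9, so demand becomes Qd = 52 − (P − 9).
Solving gives Q = 43 with consumers paying $9 and sellers receiving $18 (the $9 wedge).
Gain to consumers: $6; to sellers: $3. (They sum to $9.)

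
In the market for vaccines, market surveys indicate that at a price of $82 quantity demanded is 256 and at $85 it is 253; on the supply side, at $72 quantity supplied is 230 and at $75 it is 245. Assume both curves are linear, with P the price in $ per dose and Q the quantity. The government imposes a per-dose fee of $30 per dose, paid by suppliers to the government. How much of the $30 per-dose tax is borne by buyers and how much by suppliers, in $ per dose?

Demand slope: (253 − 256)/(85 − 82) = -1, so Qd = 338 − P.
Supply slope: (245 − 230)/(75 − 72) = 5, so Qs = 5P − 130.
Without the tax, 338 − P = 5P − 130 gives 6P = 468, so P* = $78 and Q* = 260.
With the tax collected from suppliers, supply shifts: Qs = 5(P − 30) − 130.
Solving gives Q = 235 with buyers paying $103 and suppliers receiving $73 (the $30 wedge).
Burden on buyers: $25; on suppliers: $5. (They sum to $30.)

Buyers bear $25 per dose; suppliers bear $5 per dose.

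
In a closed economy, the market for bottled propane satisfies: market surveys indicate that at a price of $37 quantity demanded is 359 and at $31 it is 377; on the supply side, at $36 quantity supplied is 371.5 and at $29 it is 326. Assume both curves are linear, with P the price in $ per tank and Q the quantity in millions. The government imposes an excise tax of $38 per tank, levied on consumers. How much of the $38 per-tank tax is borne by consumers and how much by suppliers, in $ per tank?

Consumers bear $26 per tank; suppliers bear $12 per tank.

Demand slope: (377 − 359)/(31 − 37) = -3, so Qd = 470 − 3P.
Supply slope: (326 − 371.5)/(29 − 36) = 6.5, so Qs = 6.5P + 137.5.
Before the tax: set 470 − 3P = 6.5P + 137.5 → P* = $35, Q* = 365.
With the tax collected from consumers, demand (in seller-price terms) shifts: Qd = 470 − 3(P + 38).
New equilibrium: consumers pay $61, suppliers receive $23, Q = 287. (Wedge: Pb − Ps = 38.)
Burden on consumers: $26; on suppliers: $12. (They sum to $38.)
The less price-elastic side of the market bears the larger share of a per-unit tax.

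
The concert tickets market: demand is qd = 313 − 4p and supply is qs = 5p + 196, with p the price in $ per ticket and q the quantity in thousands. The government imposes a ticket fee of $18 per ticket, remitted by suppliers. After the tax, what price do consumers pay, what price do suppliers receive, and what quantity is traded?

Without the tax, 313 − 4p = 5p + 196 gives 9p = 117, so p* = $13 and q* = 261.
With the tax collected from suppliers, supply shifts: qs = 5(p − 18) + 196.
New equilibrium: consumers pay $23, suppliers receive $5, q = 221. (Wedge: pb − ps = 18.)
The less price-elastic side of the market bears the larger share of a per-unit tax.

Consumers pay $23; suppliers receive $5; quantity = 221.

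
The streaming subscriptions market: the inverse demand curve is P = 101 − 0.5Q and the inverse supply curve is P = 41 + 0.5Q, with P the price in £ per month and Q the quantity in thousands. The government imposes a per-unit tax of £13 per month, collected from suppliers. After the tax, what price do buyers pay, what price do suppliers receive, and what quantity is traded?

Buyers pay £77.5; suppliers receive £64.5; quantity = 47.

Inverting to Q(P) form: Qd = 202 − 2P; Qs = 2P − 82.
Without the tax, 202 − 2P = 2P − 82 gives 4P = 284, so P* = £71 and Q* = 60.
With the tax collected from suppliers, supply shifts: Qs = 2(P − 13) − 82.
New equilibrium: buyers pay £77.5, suppliers receive £64.5, Q = 47. (Wedge: Pb − Ps = 13.)
The less price-elastic side of the market bears the larger share of a per-unit tax.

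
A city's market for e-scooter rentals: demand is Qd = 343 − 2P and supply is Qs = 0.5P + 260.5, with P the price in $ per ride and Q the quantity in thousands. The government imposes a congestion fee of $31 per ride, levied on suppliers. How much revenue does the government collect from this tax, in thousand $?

Before the tax: set 343 − 2P = 0.5P + 260.5 → P* = $33, Q* = 277.
With the tax collected from suppliers, supply shifts: Qs = 0.5(P − 31) + 260.5.
Solving gives Q = 264.6 with consumers paying $39.2 and suppliers receiving $8.2 (the $31 wedge).
Revenue = t · Q = 31 · 264.6 = $8202.6.

Tax revenue = $8202.6 thousand.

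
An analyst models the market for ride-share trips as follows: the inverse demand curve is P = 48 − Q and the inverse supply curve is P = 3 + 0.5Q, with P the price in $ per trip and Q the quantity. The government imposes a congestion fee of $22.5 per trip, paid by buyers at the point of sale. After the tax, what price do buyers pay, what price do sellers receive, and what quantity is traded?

Rewrite in direct form: Qd = 48 − P and Qs = 2P − 6.
Before the tax: set 48 − P = 2P − 6 → P* = $18, Q* = 30.
With the tax collected from buyers, demand (in seller-price terms) shifts: Qd = 48 − (P + 22.5).
New equilibrium: buyers pay $33, sellers receive $10.5, Q = 15. (Wedge: Pb − Ps = 22.5.)

Buyers pay $33; sellers receive $10.5; quantity = 15.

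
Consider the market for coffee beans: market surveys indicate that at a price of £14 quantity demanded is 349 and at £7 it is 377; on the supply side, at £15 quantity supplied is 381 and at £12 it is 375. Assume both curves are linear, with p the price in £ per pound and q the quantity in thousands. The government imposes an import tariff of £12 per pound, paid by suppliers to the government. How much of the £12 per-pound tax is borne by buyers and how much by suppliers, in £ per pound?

Demand slope: (377 − 349)/(7 − 14) = -4, so qd = 405 − 4p.
Supply slope: (375 − 381)/(12 − 15) = 2, so qs = 2p + 351.
Before the tax: set 405 − 4p = 2p + 351 → p* = £9, q* = 369.
With the tax collected from suppliers, supply shifts: qs = 2(p − 12) + 351.
New equilibrium: buyers pay £13, suppliers receive £1, q = 353. (Wedge: pb − ps = 12.)
Burden on buyers: £4; on suppliers: £8. (They sum to £12.)
The less price-elastic side of the market bears the larger share of a per-unit tax.

Buyers bear £4 per pound; suppliers bear £8 per pound.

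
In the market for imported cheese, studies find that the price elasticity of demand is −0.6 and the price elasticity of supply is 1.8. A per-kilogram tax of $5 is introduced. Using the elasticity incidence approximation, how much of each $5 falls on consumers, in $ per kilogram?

Consumers bear ≈ $3.75 per kilogram.

Incidence ratio: consumers' share ≈ εs / (εs + |εd|) = 1.8 / (1.8 + 0.6) = 0.75.
So consumers bear ≈ 0.75 × $5 = $3.75; sellers bear $1.25.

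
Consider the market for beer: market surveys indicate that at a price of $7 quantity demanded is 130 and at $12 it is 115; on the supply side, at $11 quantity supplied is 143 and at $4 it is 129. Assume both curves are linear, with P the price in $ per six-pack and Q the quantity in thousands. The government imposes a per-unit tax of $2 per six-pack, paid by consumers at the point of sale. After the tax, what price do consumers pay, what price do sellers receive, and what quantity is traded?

Demand slope: (115 − 130)/(12 − 7) = -3, so Qd = 151 − 3P.
Supply slope: (129 − 143)/(4 − 11) = 2, so Qs = 2P + 121.
Before the tax: set 151 − 3P = 2P + 121 → P* = $6, Q* = 133.
With the tax collected from consumers, demand (in seller-price terms) shifts: Qd = 151 − 3(P + 2).
New equilibrium: consumers pay $6.8, sellers receive $4.8, Q = 130.6. (Wedge: Pb − Ps = 2.)
The less price-elastic side of the market bears the larger share of a per-unit tax.

Consumers pay $6.8; sellers receive $4.8; quantity = 130.6.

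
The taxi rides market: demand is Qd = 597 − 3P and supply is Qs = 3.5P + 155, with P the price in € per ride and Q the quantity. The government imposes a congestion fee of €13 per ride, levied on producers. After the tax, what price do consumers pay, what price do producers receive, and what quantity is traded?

Consumers pay €75; producers receive €62; quantity = 372.

Before the tax: set 597 − 3P = 3.5P + 155 → P* = €68, Q* = 393.
With the tax collected from producers, supply shifts: Qs = 3.5(P − 13) + 155.
Solving gives Q = 372 with consumers paying €75 and producers receiving €62 (the €13 wedge).
The less price-elastic side of the market bears the larger share of a per-unit tax.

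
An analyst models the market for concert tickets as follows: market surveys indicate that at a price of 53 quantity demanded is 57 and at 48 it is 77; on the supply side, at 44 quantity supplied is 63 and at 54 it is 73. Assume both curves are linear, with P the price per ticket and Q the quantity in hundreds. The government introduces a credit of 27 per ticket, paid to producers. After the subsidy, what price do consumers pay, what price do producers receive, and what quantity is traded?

Demand slope: (77 − 57)/(48 − 53) = -4, so Qd = 269 − 4P.
Supply slope: (73 − 63)/(54 − 44) = 1, so Qs = P + 19.
Without the subsidy, 269 − 4P = P + 19 gives 5P = 250, so P* = 50 and Q* = 69.
With a per-unit subsidy paid to producers, each receives P + 27 per unit sold, so supply becomes Qs = (P + 27) + 19.
New equilibrium: consumers pay 44.6, producers receive 71.6, Q = 90.6. (Wedge: Pb − Ps = −27.)

Consumers pay 44.6; producers receive 71.6; quantity = 90.6.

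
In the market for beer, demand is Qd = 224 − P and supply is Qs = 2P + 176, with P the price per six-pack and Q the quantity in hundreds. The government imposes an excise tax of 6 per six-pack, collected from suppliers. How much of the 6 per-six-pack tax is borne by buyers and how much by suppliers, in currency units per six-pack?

Without the tax, 224 − P = 2P + 176 gives 3P = 48, so P* = 16 and Q* = 208.
With the tax collected from suppliers, supply shifts: Qs = 2(P − 6) + 176.
Solving gives Q = 204 with buyers paying 20 and suppliers receiving 14 (the 6 wedge).
Burden on buyers: 4; on suppliers: 2. (They sum to 6.)
The less price-elastic side of the market bears the larger share of a per-unit tax.

Buyers bear 4 per six-pack; suppliers bear 2 per six-pack.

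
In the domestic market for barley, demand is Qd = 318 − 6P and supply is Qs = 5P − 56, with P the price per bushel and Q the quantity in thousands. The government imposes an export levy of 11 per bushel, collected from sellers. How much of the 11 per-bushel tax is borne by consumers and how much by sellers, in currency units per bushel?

Without the tax, 318 − 6P = 5P − 56 gives 11P = 374, so P* = 34 and Q* = 114.
With the tax collected from sellers, supply shifts: Qs = 5(P − 11) − 56.
New equilibrium: consumers pay 39, sellers receive 28, Q = 84. (Wedge: Pb − Ps = 11.)
Burden on consumers: 5; on sellers: 6. (They sum to 11.)
The less price-elastic side of the market bears the larger share of a per-unit tax.

Consumers bear 5 per bushel; sellers bear 6 per bushel.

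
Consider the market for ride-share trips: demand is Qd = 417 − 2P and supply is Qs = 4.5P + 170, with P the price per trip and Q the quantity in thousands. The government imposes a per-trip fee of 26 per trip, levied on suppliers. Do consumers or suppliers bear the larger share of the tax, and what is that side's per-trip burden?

Before the tax: set 417 − 2P = 4.5P + 170 → P* = 38, Q* = 341.
With the tax collected from suppliers, supply shifts: Qs = 4.5(P − 26) + 170.
New equilibrium: consumers pay 56, suppliers receive 30, Q = 305. (Wedge: Pb − Ps = 26.)
Per-trip burden: consumers 18, suppliers 8.
Consumers take the larger share because demand is less price-elastic here (demand slope 2 vs supply slope 4.5).
The less price-elastic side of the market bears the larger share of a per-unit tax.

Consumers bear the larger share: 18 per trip.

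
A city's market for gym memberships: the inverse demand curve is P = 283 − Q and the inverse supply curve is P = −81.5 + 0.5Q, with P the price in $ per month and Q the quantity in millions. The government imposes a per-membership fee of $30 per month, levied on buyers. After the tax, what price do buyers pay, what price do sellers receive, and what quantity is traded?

Rewrite in direct form: Qd = 283 − P and Qs = 2P + 163.
Without the tax, 283 − P = 2P + 163 gives 3P = 120, so P* = $40 and Q* = 243.
With the tax collected from buyers, demand (in seller-price terms) shifts: Qd = 283 − (P + 30).
Solving gives Q = 223 with buyers paying $60 and sellers receiving $30 (the $30 wedge).

Buyers pay $60; sellers receive $30; quantity = 223.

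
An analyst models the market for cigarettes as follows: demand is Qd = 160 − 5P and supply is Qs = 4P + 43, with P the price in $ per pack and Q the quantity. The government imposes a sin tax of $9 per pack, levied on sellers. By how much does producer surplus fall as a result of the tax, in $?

Producer surplus falls by $425.

Without the tax, 160 − 5P = 4P + 43 gives 9P = 117, so P* = $13 and Q* = 95.
With the tax collected from sellers, supply shifts: Qs = 4(P − 9) + 43.
New equilibrium: buyers pay $17, sellers receive $8, Q = 75. (Wedge: Pb − Ps = 9.)
ΔPS is the trapezoid between Q = 75 and Q = 95 of height $5: ½ · (95 + 75) · 5 = $425.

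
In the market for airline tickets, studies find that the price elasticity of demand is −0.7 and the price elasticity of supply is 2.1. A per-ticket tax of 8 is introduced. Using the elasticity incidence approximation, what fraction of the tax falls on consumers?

Consumers' share ≈ 0.75.

Incidence ratio: consumers' share ≈ εs / (εs + |εd|) = 2.1 / (2.1 + 0.7) = 0.75.
Supply is the more elastic side, so consumers bear the larger share.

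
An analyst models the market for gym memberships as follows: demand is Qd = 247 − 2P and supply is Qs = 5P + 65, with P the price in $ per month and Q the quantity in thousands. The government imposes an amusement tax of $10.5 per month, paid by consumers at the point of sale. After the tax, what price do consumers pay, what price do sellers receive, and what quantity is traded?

Without the tax, 247 − 2P = 5P + 65 gives 7P = 182, so P* = $26 and Q* = 195.
With the tax collected from consumers, demand (in seller-price terms) shifts: Qd = 247 − 2(P + 10.5).
Solving gives Q = 180 with consumers paying $33.5 and sellers receiving $23 (the $10.5 wedge).

Consumers pay $33.5; sellers receive $23; quantity = 180.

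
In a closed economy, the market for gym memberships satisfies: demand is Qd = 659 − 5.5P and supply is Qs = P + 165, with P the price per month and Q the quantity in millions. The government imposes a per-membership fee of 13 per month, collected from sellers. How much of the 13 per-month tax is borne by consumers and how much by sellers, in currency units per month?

Consumers bear 2 per month; sellers bear 11 per month.

Before the tax: set 659 − 5.5P = P + 165 → P* = 76, Q* = 241.
With the tax collected from sellers, supply shifts: Qs = (P − 13) + 165.
New equilibrium: consumers pay 78, sellers receive 65, Q = 230. (Wedge: Pb − Ps = 13.)
Burden on consumers: 2; on sellers: 11. (They sum to 13.)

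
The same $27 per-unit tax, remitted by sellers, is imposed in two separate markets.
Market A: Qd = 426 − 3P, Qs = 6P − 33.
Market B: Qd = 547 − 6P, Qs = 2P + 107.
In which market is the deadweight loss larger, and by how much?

Market A, by $182.25.

Market A: pre-tax P* = $51, Q* = 273; post-tax Q = 219; deadweight loss = $729.
Market B: pre-tax P* = $55, Q* = 217; post-tax Q = 176.5; deadweight loss = $546.75.
Difference: $729 vs $546.75 → market A is larger by $182.25.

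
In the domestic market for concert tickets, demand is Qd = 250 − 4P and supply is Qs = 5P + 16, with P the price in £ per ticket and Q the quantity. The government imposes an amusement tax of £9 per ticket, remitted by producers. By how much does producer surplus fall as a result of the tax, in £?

Producer surplus falls by £544.

Before the tax: set 250 − 4P = 5P + 16 → P* = £26, Q* = 146.
With the tax collected from producers, supply shifts: Qs = 5(P − 9) + 16.
Solving gives Q = 126 with buyers paying £31 and producers receiving £22 (the £9 wedge).
ΔPS is the trapezoid between Q = 126 and Q = 146 of height £4: ½ · (146 + 126) · 4 = £544.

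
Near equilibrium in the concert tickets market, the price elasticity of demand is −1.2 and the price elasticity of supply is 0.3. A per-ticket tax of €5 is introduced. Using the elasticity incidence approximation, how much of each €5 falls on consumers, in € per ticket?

Incidence ratio: consumers' share ≈ εs / (εs + |εd|) = 0.3 / (0.3 + 1.2) = 0.2.
So consumers bear ≈ 0.2 × €5 = €1; sellers bear €4.

Consumers bear ≈ €1 per ticket.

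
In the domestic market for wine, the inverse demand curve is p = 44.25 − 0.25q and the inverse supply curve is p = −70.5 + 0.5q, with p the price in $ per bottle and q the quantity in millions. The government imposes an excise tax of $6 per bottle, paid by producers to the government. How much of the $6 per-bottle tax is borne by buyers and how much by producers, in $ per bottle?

Inverting to q(p) form: qd = 177 − 4p; qs = 2p + 141.
Before the tax: set 177 − 4p = 2p + 141 → p* = $6, q* = 153.
With the tax collected from producers, supply shifts: qs = 2(p − 6) + 141.
Solving gives q = 145 with buyers paying $8 and producers receiving $2 (the $6 wedge).
Burden on buyers: $2; on producers: $4. (They sum to $6.)
The less price-elastic side of the market bears the larger share of a per-unit tax.

Buyers bear $2 per bottle; producers bear $4 per bottle.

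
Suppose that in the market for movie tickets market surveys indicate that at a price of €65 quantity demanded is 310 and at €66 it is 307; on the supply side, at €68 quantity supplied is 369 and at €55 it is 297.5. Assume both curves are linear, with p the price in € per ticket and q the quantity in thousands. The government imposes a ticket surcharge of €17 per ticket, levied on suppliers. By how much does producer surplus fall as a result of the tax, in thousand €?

Producer surplus falls by €1851 thousand.

Demand slope: (307 − 310)/(66 − 65) = -3, so qd = 505 − 3p.
Supply slope: (297.5 − 369)/(55 − 68) = 5.5, so qs = 5.5p − 5.
Before the tax: set 505 − 3p = 5.5p − 5 → p* = €60, q* = 325.
With the tax collected from suppliers, supply shifts: qs = 5.5(p − 17) − 5.
Solving gives q = 292 with buyers paying €71 and suppliers receiving €54 (the €17 wedge).
ΔPS is the trapezoid between Q = 292 and Q = 325 of height €6: ½ · (325 + 292) · 6 = €1851.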